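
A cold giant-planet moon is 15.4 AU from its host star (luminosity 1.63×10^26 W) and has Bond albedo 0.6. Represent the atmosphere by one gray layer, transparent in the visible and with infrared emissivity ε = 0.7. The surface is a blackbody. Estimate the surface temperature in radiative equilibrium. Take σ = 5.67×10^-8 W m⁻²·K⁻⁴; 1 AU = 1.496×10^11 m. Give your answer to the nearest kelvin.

51 K

Orbital distance: d = 15.4 AU = 2.304×10^12 m.
S = L/(4πd²) = 2.444 W m⁻².
The planet radiates to space at T_e = [S(1−α)/(4σ)]^(1/4) = 45.56 K.
For a single slab of emissivity ε, T_s⁴ = 2T_e⁴/(2−ε); thus T_s = 45.56·(1.538)^(1/4) = 50.75 K.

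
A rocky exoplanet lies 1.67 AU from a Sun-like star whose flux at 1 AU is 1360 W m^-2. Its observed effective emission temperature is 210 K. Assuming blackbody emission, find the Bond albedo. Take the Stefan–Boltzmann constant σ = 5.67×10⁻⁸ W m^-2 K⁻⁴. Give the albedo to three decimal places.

By the inverse-square law, S = 1360/1.67² = 487.6 W m^-2.
From σT⁴ = S(1−α)/4 we invert for α: 1−α = 4σT⁴/S.
4σT⁴ = 4·5.67×10⁻⁸·(210)⁴ = 441.1 W m^-2.
Hence α = 1 − 441.1/487.6 = 0.0955.

0.095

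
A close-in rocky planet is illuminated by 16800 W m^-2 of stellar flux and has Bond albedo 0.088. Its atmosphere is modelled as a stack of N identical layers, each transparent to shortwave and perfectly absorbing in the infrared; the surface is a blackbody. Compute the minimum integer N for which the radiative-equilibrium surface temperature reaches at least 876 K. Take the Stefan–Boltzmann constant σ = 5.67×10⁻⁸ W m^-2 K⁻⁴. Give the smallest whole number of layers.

8

The effective emission temperature is T_e = [S(1−α)/(4σ)]^¼ = 509.8 K.
Need (N+1)T_e⁴ ≥ T_s⁴, i.e. N+1 ≥ (876/509.8)⁴ = 8.717.
So N ≥ 7.717; the smallest integer is N = 8.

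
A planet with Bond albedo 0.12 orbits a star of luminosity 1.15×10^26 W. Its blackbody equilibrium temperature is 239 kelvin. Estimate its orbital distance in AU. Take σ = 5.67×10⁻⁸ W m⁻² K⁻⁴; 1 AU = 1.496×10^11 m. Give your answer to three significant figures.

0.697 AU

Required flux: S = 4σT⁴/(1−α) = 840.9 W m⁻².
S = L/(4πd²) → d = √(L/4πS) = √(1.15×10^26/(4π·840.9)) = 1.043×10^11 m = 0.6973 AU.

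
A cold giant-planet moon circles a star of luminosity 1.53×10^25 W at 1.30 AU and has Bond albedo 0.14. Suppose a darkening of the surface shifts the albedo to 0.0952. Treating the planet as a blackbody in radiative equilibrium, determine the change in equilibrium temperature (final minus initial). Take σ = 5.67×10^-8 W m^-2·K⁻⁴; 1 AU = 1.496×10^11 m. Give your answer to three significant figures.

d = 1.30 × 1.496×10^11 m = 1.945×10^11 m.
Flux at the orbit: S = L/(4πd²) = 1.53×10^25/(4π·(1.94×10^11)²) = 32.19 W m^-2.
Before: T₁ = [32.19·0.86/(4σ)]^(1/4) = 105.1 K.
After:  T₂ = [32.19·0.905/(4σ)]^(1/4) = 106.5 K.
Change: 106.5 − 105.1 = 1.343 K.

1.34 K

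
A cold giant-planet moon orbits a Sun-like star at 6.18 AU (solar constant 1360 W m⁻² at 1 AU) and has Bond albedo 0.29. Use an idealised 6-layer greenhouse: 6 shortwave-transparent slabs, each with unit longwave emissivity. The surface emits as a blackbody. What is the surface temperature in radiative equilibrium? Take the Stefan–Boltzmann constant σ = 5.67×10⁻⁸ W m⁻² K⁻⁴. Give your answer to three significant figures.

Irradiance scales as 1/d², so S = 1360 W m⁻² × (1/6.18)² = 35.61 W m⁻².
Top-of-atmosphere balance: σT_e⁴ = S(1−α)/4 = 6.321 W m⁻² → T_e = 102.8 K.
For an N-layer opaque stack, T_s⁴ = (N+1)T_e⁴, hence T_s = (7)^(1/4)×102.8 K = 167.1 K.

167 kelvin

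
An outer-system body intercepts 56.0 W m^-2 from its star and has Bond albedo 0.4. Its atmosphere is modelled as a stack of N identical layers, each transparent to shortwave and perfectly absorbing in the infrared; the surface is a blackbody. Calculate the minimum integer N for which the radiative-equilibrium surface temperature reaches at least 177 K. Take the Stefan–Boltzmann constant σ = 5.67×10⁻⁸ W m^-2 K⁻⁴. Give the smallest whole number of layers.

6

The effective emission temperature is T_e = [S(1−α)/(4σ)]^¼ = 110.3 K.
Need (N+1)T_e⁴ ≥ T_s⁴, i.e. N+1 ≥ (177/110.3)⁴ = 6.625.
So N ≥ 5.625; the smallest integer is N = 6.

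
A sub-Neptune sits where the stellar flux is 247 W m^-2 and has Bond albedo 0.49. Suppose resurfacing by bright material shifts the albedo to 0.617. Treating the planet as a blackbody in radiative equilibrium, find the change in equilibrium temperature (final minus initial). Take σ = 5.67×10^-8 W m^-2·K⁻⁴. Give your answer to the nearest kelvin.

-11 kelvin

Initial: T₁ = [S(1−0.49)/(4σ)]^(1/4) = 153.5 K.
Final:   T₂ = [S(1−0.617)/(4σ)]^(1/4) = 142.9 K.
ΔT = T₂ − T₁ = -10.61 K.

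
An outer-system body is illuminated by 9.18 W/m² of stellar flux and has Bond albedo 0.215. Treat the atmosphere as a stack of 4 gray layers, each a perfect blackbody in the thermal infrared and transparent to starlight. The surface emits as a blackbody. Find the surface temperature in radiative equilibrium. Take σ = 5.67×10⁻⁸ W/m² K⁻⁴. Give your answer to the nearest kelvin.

112 kelvin

Top-of-atmosphere balance: σT_e⁴ = S(1−α)/4 = 1.802 W/m² → T_e = 75.08 K.
Layer-by-layer balance gives σT_s⁴ = (N+1)σT_e⁴, so T_s = 5^¼·75.08 = 112.3 K.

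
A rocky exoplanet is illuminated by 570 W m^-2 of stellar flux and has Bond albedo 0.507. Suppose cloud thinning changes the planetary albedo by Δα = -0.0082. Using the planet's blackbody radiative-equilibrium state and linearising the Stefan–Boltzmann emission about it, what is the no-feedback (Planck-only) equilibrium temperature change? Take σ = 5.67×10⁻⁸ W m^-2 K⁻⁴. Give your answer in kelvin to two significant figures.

Unperturbed T_e = [570.0·(1−0.507)/(4σ)]^¼ = 187.6 K.
The change in absorbed flux is Δ[S(1−α)/4] = −SΔα/4 = 1.169 W m^-2.
The Planck feedback parameter is 4σT_e³ = 1.498 W m^-2/K.
Hence the no-feedback warming is ΔF/(4σT_e³) = 0.780 K.

0.78 kelvin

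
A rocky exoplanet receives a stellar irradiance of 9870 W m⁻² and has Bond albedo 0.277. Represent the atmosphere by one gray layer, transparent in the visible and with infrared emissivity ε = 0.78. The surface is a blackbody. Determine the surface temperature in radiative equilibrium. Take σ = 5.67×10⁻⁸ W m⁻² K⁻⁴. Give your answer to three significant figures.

The planet radiates to space at T_e = [S(1−α)/(4σ)]^(1/4) = 421.2 K.
For a single slab of emissivity ε, T_s⁴ = 2T_e⁴/(2−ε); thus T_s = 421.2·(1.639)^(1/4) = 476.6 K.

477 K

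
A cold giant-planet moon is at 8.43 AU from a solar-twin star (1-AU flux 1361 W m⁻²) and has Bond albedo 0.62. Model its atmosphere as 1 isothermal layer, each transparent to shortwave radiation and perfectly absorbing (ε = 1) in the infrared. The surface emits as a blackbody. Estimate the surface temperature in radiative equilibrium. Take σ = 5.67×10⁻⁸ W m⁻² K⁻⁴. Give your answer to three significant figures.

89.5 K

Irradiance scales as 1/d², so S = 1361 W m⁻² × (1/8.43)² = 19.15 W m⁻².
OLR = S(1−α)/4 = 1.819 W m⁻²; the top layer radiates at T_e = 75.26 K.
For an N-layer opaque stack, T_s⁴ = (N+1)T_e⁴, hence T_s = (2)^(1/4)×75.26 K = 89.50 K.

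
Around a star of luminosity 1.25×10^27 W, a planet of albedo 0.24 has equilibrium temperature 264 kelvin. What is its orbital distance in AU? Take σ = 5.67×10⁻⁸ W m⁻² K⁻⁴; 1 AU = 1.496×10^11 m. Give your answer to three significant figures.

The flux needed for this T is 4σT⁴/(1−0.24) = 1450 W m⁻².
From L = 4πd²S, d = √(1.25×10^27/(4π·1450)) = 2.620×10^11 m = 1.751 AU.

1.75 AU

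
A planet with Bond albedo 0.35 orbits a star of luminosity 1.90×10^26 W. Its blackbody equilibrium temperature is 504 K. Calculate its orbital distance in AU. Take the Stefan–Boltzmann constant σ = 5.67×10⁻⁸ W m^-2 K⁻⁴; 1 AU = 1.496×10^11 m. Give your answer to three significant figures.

Required flux: S = 4σT⁴/(1−α) = 22510 W m^-2.
S = L/(4πd²) → d = √(L/4πS) = √(1.90×10^26/(4π·22510)) = 2.591×10^10 m = 0.1732 AU.

0.173 AU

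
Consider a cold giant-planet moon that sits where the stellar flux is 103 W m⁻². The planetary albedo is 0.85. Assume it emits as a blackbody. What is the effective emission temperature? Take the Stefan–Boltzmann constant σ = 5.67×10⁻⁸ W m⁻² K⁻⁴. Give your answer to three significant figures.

90.8 kelvin

Averaging over the sphere, the absorbed flux is S(1−α)/4 = 3.863 W m⁻².
Balancing against σT⁴: T = (3.863/5.67×10⁻⁸)^(1/4) = 90.85 K.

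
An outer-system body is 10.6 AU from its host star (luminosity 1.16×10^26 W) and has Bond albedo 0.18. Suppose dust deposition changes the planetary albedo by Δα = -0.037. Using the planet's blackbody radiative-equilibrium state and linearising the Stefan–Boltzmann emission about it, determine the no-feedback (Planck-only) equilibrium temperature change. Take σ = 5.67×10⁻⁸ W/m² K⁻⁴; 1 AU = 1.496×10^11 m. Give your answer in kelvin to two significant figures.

0.68 K

Orbital distance: d = 10.6 AU = 1.586×10^12 m.
Flux at the orbit: S = L/(4πd²) = 1.16×10^26/(4π·(1.59×10^12)²) = 3.671 W/m².
Reference equilibrium: T_e = [S(1−α)/(4σ)]^(1/4) = 60.36 K.
ΔF = −(S/4)Δα = −(3.671/4)×(-0.037) = 0.03396 W/m².
The Planck feedback parameter is 4σT_e³ = 0.04987 W/m²/K.
So ΔT₀ = 0.03396/0.04987 = 0.681 K.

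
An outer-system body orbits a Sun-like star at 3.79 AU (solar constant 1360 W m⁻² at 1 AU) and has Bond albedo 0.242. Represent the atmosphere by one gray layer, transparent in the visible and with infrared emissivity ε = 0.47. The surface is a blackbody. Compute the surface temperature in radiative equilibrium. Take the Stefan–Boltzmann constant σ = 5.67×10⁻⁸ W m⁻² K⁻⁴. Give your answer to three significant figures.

143 K

Irradiance scales as 1/d², so S = 1360 W m⁻² × (1/3.79)² = 94.68 W m⁻².
The planet radiates to space at T_e = [S(1−α)/(4σ)]^(1/4) = 133.4 K.
The surface balance (absorbed SW + ε·downward IR = σT_s⁴) with T_a⁴ = T_s⁴/2 reduces to T_s = T_e·[2/(2−ε)]^¼ = 142.6 K.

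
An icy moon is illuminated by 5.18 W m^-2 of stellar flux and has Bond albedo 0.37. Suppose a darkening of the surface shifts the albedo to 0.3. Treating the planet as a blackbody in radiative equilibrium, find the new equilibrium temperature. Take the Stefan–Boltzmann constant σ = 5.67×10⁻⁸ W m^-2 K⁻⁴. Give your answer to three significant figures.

T₂ = [S(1−α₂)/(4σ)]^(1/4) = [5.180·0.7/(4σ)]^(1/4) = 63.23 K.

63.2 K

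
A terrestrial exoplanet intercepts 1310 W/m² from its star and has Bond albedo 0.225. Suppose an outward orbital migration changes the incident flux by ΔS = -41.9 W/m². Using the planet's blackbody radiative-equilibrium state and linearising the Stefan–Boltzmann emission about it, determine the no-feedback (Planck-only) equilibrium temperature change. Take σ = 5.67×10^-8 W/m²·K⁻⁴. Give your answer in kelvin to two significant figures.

Reference equilibrium: T_e = [S(1−α)/(4σ)]^(1/4) = 258.7 K.
Only a fraction (1−α) is absorbed and it's spread over 4πR², so ΔF = (1−α)ΔS/4 = -8.118 W/m².
The Planck feedback parameter is 4σT_e³ = 3.925 W/m²/K.
So ΔT₀ = -8.118/3.925 = -2.07 K.

-2.1 K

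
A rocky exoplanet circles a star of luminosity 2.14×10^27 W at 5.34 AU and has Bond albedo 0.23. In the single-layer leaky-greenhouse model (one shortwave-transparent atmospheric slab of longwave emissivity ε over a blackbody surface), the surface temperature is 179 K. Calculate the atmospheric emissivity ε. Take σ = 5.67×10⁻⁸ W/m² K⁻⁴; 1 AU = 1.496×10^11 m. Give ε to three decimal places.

d = 5.34 × 1.496×10^11 m = 7.989×10^11 m.
Flux at the orbit: S = L/(4πd²) = 2.14×10^27/(4π·(7.99×10^11)²) = 266.8 W/m².
Effective temperature: T_e = [S(1−α)/(4σ)]^(1/4) = 173.5 K.
T_s⁴ = T_e⁴·2/(2−ε) → ε = 2 − 2(T_e/T_s)⁴ = 2 − 2·(173.5/179)⁴ = 0.2351.

0.235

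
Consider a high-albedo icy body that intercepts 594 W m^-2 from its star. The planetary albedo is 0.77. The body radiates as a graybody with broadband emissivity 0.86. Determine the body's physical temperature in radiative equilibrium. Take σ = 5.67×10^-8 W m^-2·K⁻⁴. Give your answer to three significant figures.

Averaging over the sphere, the absorbed flux is S(1−α)/4 = 34.15 W m^-2.
Radiative balance εσT⁴ = 34.15 gives T = [34.15/(0.86·σ)]^(1/4) = 162.7 K.

163 kelvin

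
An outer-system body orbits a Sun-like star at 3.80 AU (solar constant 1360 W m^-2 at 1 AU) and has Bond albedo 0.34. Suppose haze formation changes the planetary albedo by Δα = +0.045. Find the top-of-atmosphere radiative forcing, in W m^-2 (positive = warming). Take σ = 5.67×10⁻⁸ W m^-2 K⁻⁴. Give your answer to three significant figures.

-1.06 W m^-2

By the inverse-square law, S = 1360/3.80² = 94.18 W m^-2.
ΔF = −(S/4)Δα = −(94.18/4)×(+0.045) = -1.060 W m^-2.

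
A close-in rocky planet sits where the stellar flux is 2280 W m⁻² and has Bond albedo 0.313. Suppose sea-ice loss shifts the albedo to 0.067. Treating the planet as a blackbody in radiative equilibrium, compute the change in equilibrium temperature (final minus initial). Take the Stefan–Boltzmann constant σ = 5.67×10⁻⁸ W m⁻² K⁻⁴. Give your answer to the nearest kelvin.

Before: T₁ = [2280·0.687/(4σ)]^(1/4) = 288.3 K.
After:  T₂ = [2280·0.933/(4σ)]^(1/4) = 311.2 K.
Change: 311.2 − 288.3 = 22.92 K.

23 K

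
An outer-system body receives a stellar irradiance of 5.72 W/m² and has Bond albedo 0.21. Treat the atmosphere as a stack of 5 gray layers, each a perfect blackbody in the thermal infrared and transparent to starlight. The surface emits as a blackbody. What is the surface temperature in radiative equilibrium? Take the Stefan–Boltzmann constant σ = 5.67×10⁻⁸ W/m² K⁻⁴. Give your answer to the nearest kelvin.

105 K

The effective emission temperature is T_e = [S(1−α)/(4σ)]^¼ = 66.81 K.
Layer-by-layer balance gives σT_s⁴ = (N+1)σT_e⁴, so T_s = 6^¼·66.81 = 104.6 K.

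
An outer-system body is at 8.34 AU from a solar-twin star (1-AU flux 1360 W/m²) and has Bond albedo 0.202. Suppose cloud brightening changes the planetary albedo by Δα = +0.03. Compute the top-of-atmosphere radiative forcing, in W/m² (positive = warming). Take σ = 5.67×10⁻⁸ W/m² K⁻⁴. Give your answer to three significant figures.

-0.147 W/m²

Flux at the orbit: S = 1360/(8.34)² = 19.55 W/m².
TOA radiative forcing: ΔF = −S·Δα/4 = −19.55·(+0.03)/4 = -0.1466 W/m².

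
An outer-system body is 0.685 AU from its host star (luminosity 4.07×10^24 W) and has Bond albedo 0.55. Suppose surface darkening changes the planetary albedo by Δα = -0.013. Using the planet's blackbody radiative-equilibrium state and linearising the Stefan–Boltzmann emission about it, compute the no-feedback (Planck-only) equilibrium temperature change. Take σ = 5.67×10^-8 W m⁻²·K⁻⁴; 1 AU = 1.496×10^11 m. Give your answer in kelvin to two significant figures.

d = 0.685 × 1.496×10^11 m = 1.025×10^11 m.
S = L/(4πd²) = 30.84 W m⁻².
Unperturbed T_e = [30.84·(1−0.55)/(4σ)]^¼ = 88.45 K.
The change in absorbed flux is Δ[S(1−α)/4] = −SΔα/4 = 0.1002 W m⁻².
Planck response: λ_P = 4σT_e³ = 4·5.67×10⁻⁸·(88.45)³ = 0.1569 W m⁻²/K.
ΔT₀ = ΔF/λ_P = 0.1002/0.1569 = 0.639 K.

0.64 K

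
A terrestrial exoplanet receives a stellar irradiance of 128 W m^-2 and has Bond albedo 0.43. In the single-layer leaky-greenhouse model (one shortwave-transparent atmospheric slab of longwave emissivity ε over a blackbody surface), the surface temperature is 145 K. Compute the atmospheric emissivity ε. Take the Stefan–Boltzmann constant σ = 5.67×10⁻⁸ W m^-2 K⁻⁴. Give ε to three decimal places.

First, T_e = [128.0·(1−0.43)/(4σ)]^(1/4) = 133.9 K.
Inverting T_s⁴ = 2T_e⁴/(2−ε): (T_e/T_s)⁴ = 0.7277, so ε = 2(1 − 0.7277) = 0.5445.

0.545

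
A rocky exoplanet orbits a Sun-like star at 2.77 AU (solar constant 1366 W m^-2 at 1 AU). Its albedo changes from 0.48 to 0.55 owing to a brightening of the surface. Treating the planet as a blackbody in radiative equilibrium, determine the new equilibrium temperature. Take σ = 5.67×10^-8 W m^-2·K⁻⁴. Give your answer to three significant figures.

137 K

By the inverse-square law, S = 1366/2.77² = 178.0 W m^-2.
With the new albedo, S(1−α₂)/4 = 20.03 W m^-2, so T₂ = 137.1 K.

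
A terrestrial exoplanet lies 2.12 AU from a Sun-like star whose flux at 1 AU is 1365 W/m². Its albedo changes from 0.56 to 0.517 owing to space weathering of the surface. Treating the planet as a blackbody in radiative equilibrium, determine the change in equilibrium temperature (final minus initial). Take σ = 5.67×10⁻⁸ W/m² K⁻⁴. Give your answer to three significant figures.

By the inverse-square law, S = 1365/2.12² = 303.7 W/m².
Initial: T₁ = [S(1−0.56)/(4σ)]^(1/4) = 155.8 K.
After:  T₂ = [303.7·0.483/(4σ)]^(1/4) = 159.5 K.
ΔT = T₂ − T₁ = 3.674 K.

3.67 kelvin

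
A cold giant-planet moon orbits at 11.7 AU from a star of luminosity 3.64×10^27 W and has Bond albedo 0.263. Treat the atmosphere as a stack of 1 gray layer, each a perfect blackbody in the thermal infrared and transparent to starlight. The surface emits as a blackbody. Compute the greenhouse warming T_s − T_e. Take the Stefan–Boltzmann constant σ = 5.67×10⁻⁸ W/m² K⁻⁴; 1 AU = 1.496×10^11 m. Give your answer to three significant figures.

Orbital distance: d = 11.7 AU = 1.750×10^12 m.
Flux at the orbit: S = L/(4πd²) = 3.64×10^27/(4π·(1.75×10^12)²) = 94.55 W/m².
OLR = S(1−α)/4 = 17.42 W/m²; the top layer radiates at T_e = 132.4 K.
T_s = (N+1)^(1/4)·T_e = 157.4 K.
Warming: T_s − T_e = 25.05 K.

25.0 kelvin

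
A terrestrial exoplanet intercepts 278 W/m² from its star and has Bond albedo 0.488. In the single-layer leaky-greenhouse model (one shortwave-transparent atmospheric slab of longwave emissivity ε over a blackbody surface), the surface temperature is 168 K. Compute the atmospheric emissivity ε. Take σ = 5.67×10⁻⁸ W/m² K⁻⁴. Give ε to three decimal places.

First, T_e = [278.0·(1−0.488)/(4σ)]^(1/4) = 158.3 K.
Since (2−ε)/2 = (T_e/T_s)⁴ = 0.7878, ε = 0.4243.

0.424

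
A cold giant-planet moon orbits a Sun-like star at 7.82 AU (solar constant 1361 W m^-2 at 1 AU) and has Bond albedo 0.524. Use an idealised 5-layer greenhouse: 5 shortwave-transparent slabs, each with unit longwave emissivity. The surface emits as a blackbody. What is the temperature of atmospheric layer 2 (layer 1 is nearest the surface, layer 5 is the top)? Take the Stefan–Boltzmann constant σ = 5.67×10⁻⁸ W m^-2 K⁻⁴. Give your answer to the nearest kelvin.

Flux at the orbit: S = 1361/(7.82)² = 22.26 W m^-2.
OLR = S(1−α)/4 = 2.648 W m^-2; the top layer radiates at T_e = 82.67 K.
In the N-layer model, layer k (counted from the surface) has T_k = (N+1−k)^(1/4)·T_e.
With k = 2: T_2 = (5+1−2)^¼·82.67 K = 116.9 K.

117 K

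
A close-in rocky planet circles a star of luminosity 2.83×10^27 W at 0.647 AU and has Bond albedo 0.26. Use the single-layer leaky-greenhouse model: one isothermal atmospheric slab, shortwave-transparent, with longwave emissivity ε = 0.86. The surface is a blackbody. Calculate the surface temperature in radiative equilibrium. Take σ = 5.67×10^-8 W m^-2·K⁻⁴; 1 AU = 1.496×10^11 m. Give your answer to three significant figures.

d = 0.647 × 1.496×10^11 m = 9.679×10^10 m.
Spreading L over a sphere of radius d: S = 2.83×10^27/(4π·9.68×10^10²) = 24040 W m^-2.
At the top of the atmosphere, σT_e⁴ = S(1−α)/4 = 4447 W m^-2, giving T_e = 529.2 K.
Surface balance with a leaky layer gives σT_s⁴ = σT_e⁴·2/(2−ε), so T_s = T_e·[2/(2−0.86)]^(1/4) = 609.1 K.

609 K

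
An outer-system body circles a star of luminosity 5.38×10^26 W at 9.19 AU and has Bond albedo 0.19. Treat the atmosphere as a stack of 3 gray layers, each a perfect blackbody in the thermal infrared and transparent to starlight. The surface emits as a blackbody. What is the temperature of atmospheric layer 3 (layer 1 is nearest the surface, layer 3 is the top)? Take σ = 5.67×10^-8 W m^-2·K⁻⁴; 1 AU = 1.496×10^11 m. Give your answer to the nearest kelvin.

Orbital distance: d = 9.19 AU = 1.375×10^12 m.
Spreading L over a sphere of radius d: S = 5.38×10^26/(4π·1.37×10^12²) = 22.65 W m^-2.
Top-of-atmosphere balance: σT_e⁴ = S(1−α)/4 = 4.587 W m^-2 → T_e = 94.84 K.
The net upward flux σT_e⁴ is constant between every pair of levels, so T_k⁴ = (N+1−k)T_e⁴.
T_3 = (1)^(1/4)·94.84 = 94.84 K.

95 K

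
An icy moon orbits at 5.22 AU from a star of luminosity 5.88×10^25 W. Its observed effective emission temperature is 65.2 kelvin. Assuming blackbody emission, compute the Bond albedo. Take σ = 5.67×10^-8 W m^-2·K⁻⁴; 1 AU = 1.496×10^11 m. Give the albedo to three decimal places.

d = 5.22 × 1.496×10^11 m = 7.809×10^11 m.
S = L/(4πd²) = 7.673 W m^-2.
From σT⁴ = S(1−α)/4 we invert for α: 1−α = 4σT⁴/S.
σT⁴ = 1.025 W m^-2, so 4σT⁴ = 4.099 W m^-2.
1−α = 4.099/7.673 = 0.5342, so α = 0.4658.

0.466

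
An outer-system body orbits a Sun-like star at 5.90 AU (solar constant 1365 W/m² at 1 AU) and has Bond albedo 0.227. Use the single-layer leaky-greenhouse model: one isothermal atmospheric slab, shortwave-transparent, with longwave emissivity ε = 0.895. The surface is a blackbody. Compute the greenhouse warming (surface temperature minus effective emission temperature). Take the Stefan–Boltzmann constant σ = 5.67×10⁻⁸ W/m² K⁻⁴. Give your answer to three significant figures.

By the inverse-square law, S = 1365/5.90² = 39.21 W/m².
Effective emission temperature (TOA balance): σT_e⁴ = S(1−α)/4 = 7.578 W/m² → T_e = 107.5 K.
Surface balance with a leaky layer gives σT_s⁴ = σT_e⁴·2/(2−ε), so T_s = T_e·[2/(2−0.895)]^(1/4) = 124.7 K.
Greenhouse warming: T_s − T_e = 17.19 K.

17.2 K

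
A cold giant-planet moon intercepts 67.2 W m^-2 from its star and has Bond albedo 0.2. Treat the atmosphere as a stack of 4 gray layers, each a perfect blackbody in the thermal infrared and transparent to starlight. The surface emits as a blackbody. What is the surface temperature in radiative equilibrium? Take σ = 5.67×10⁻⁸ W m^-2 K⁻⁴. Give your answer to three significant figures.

Top-of-atmosphere balance: σT_e⁴ = S(1−α)/4 = 13.44 W m^-2 → T_e = 124.1 K.
For an N-layer opaque stack, T_s⁴ = (N+1)T_e⁴, hence T_s = (5)^(1/4)×124.1 K = 185.5 K.

186 kelvin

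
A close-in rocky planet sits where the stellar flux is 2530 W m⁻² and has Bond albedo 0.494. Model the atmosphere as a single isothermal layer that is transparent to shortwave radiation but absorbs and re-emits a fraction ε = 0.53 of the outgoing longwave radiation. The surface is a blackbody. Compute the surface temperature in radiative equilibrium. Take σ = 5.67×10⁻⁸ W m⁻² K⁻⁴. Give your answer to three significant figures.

The planet radiates to space at T_e = [S(1−α)/(4σ)]^(1/4) = 274.1 K.
Surface balance with a leaky layer gives σT_s⁴ = σT_e⁴·2/(2−ε), so T_s = T_e·[2/(2−0.53)]^(1/4) = 296.0 K.

296 kelvin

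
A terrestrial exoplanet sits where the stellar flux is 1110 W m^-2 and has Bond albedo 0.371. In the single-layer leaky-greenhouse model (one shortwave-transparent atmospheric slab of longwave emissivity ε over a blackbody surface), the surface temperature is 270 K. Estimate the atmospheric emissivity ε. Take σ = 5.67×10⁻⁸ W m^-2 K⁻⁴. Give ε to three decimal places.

TOA balance gives T_e = 235.5 K.
Inverting T_s⁴ = 2T_e⁴/(2−ε): (T_e/T_s)⁴ = 0.5793, so ε = 2(1 − 0.5793) = 0.8415.

0.841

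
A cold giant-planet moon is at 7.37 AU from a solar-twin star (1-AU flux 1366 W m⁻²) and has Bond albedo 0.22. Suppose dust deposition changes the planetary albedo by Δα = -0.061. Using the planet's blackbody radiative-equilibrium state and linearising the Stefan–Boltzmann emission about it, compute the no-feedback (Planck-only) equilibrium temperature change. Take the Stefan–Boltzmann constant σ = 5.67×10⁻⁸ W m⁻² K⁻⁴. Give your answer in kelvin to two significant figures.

By the inverse-square law, S = 1366/7.37² = 25.15 W m⁻².
The baseline emission temperature is T_e = 96.44 K.
The change in absorbed flux is Δ[S(1−α)/4] = −SΔα/4 = 0.3835 W m⁻².
Planck response: λ_P = 4σT_e³ = 4·5.67×10⁻⁸·(96.44)³ = 0.2034 W m⁻²/K.
ΔT₀ = ΔF/λ_P = 0.3835/0.2034 = 1.89 K.

1.9 K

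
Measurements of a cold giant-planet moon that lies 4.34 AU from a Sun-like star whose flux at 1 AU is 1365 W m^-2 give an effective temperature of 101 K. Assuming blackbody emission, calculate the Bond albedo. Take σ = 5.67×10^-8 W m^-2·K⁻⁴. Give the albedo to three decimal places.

0.674

By the inverse-square law, S = 1365/4.34² = 72.47 W m^-2.
Rearranging the radiative balance, α = 1 − 4σT⁴/S.
σT⁴ = 5.900 W m^-2, so 4σT⁴ = 23.60 W m^-2.
Hence α = 1 − 23.60/72.47 = 0.6743.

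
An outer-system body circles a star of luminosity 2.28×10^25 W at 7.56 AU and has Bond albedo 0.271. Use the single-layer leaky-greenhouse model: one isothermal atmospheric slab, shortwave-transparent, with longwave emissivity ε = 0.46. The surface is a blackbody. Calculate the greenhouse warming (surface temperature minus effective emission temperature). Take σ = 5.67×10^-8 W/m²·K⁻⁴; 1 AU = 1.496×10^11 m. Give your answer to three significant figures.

3.12 K

d = 7.56 × 1.496×10^11 m = 1.131×10^12 m.
Flux at the orbit: S = L/(4πd²) = 2.28×10^25/(4π·(1.13×10^12)²) = 1.418 W/m².
The planet radiates to space at T_e = [S(1−α)/(4σ)]^(1/4) = 46.21 K.
The surface balance (absorbed SW + ε·downward IR = σT_s⁴) with T_a⁴ = T_s⁴/2 reduces to T_s = T_e·[2/(2−ε)]^¼ = 49.33 K.
Greenhouse warming: T_s − T_e = 3.120 K.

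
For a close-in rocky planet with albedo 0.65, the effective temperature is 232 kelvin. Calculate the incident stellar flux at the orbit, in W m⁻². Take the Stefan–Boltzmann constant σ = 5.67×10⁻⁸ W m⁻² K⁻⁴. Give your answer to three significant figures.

From S(1−α)/4 = σT⁴: S = 4σT⁴/(1−α).
The emitted flux is σT⁴ = 164.3 W m⁻².
So S = 4×164.3/(1−0.65) = 1877 W m⁻².

1880 W m⁻²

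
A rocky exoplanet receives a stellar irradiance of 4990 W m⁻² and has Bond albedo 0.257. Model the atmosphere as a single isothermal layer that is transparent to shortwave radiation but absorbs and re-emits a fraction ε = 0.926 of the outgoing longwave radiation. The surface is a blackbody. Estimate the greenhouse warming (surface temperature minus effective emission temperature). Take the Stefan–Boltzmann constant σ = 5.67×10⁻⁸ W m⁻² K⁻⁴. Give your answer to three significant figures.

60.1 kelvin

The planet radiates to space at T_e = [S(1−α)/(4σ)]^(1/4) = 357.6 K.
Surface balance with a leaky layer gives σT_s⁴ = σT_e⁴·2/(2−ε), so T_s = T_e·[2/(2−0.926)]^(1/4) = 417.7 K.
T_s − T_e = 417.7 − 357.6 = 60.13 K.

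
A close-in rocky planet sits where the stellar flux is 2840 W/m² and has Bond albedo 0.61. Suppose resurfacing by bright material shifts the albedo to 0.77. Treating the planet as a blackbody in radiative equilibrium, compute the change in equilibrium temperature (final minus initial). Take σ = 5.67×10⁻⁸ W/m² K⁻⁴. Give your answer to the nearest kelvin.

-33 kelvin

Before: T₁ = [2840·0.39/(4σ)]^(1/4) = 264.4 K.
After:  T₂ = [2840·0.23/(4σ)]^(1/4) = 231.7 K.
ΔT = T₂ − T₁ = -32.69 K.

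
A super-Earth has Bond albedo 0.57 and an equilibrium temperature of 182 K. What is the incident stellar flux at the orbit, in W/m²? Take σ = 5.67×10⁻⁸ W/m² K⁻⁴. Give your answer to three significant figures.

579 W/m²

From S(1−α)/4 = σT⁴: S = 4σT⁴/(1−α).
σT⁴ = 5.67×10⁻⁸·(182)⁴ = 62.21 W/m².
So S = 4×62.21/(1−0.57) = 578.7 W/m².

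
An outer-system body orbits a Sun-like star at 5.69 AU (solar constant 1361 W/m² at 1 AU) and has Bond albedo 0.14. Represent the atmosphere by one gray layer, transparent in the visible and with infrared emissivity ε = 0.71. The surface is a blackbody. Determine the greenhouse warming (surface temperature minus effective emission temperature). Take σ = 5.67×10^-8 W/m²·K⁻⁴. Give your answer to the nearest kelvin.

13 K

Flux at the orbit: S = 1361/(5.69)² = 42.04 W/m².
Effective emission temperature (TOA balance): σT_e⁴ = S(1−α)/4 = 9.038 W/m² → T_e = 112.4 K.
For a single slab of emissivity ε, T_s⁴ = 2T_e⁴/(2−ε); thus T_s = 112.4·(1.55)^(1/4) = 125.4 K.
Greenhouse warming: T_s − T_e = 13.02 K.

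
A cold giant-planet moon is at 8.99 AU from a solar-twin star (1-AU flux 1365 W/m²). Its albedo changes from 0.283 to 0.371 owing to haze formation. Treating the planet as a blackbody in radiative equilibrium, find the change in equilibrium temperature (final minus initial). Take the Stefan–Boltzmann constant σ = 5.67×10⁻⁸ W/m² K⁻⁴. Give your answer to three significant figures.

Flux at the orbit: S = 1365/(8.99)² = 16.89 W/m².
Before: T₁ = [16.89·0.717/(4σ)]^(1/4) = 85.48 K.
With α = 0.371, T₂ = 82.73 K.
ΔT = T₂ − T₁ = -2.753 K.

-2.75 kelvin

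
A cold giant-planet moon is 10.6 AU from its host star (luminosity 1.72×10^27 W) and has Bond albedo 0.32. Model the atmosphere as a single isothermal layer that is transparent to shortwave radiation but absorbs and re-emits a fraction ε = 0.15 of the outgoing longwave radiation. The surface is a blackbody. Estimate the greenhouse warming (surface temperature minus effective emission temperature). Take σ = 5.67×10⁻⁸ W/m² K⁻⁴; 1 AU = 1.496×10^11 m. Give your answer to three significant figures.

Orbital distance: d = 10.6 AU = 1.586×10^12 m.
Flux at the orbit: S = L/(4πd²) = 1.72×10^27/(4π·(1.59×10^12)²) = 54.43 W/m².
At the top of the atmosphere, σT_e⁴ = S(1−α)/4 = 9.253 W/m², giving T_e = 113.0 K.
Surface balance with a leaky layer gives σT_s⁴ = σT_e⁴·2/(2−ε), so T_s = T_e·[2/(2−0.15)]^(1/4) = 115.3 K.
Greenhouse warming: T_s − T_e = 2.225 K.

2.22 K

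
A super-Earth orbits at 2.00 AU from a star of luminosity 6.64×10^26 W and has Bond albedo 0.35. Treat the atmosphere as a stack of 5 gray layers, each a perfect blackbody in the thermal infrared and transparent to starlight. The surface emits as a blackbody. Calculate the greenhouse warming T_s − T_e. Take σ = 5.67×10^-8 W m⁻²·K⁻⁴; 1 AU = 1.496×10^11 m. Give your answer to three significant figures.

115 K

Orbital distance: d = 2.00 AU = 2.992×10^11 m.
Spreading L over a sphere of radius d: S = 6.64×10^26/(4π·2.99×10^11²) = 590.2 W m⁻².
The effective emission temperature is T_e = [S(1−α)/(4σ)]^¼ = 202.8 K.
Surface: T_s = (6)^¼·T_e = 317.4 K.
So the greenhouse effect raises the surface by 317.4 − 202.8 = 114.6 K.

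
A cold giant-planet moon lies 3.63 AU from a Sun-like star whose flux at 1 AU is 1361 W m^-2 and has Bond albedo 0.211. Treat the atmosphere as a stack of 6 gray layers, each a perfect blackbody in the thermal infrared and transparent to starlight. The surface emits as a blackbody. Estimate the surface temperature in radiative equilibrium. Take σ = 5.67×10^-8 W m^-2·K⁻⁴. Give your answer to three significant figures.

Flux at the orbit: S = 1361/(3.63)² = 103.3 W m^-2.
Top-of-atmosphere balance: σT_e⁴ = S(1−α)/4 = 20.37 W m^-2 → T_e = 137.7 K.
Layer-by-layer balance gives σT_s⁴ = (N+1)σT_e⁴, so T_s = 7^¼·137.7 = 223.9 K.

224 K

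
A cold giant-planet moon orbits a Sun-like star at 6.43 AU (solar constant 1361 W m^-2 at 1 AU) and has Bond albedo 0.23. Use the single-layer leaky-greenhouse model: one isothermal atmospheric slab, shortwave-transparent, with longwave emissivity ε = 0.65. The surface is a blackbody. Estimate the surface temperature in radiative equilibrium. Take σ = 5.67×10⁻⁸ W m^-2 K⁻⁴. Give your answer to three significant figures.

Flux at the orbit: S = 1361/(6.43)² = 32.92 W m^-2.
Effective emission temperature (TOA balance): σT_e⁴ = S(1−α)/4 = 6.337 W m^-2 → T_e = 102.8 K.
The surface balance (absorbed SW + ε·downward IR = σT_s⁴) with T_a⁴ = T_s⁴/2 reduces to T_s = T_e·[2/(2−ε)]^¼ = 113.4 K.

113 K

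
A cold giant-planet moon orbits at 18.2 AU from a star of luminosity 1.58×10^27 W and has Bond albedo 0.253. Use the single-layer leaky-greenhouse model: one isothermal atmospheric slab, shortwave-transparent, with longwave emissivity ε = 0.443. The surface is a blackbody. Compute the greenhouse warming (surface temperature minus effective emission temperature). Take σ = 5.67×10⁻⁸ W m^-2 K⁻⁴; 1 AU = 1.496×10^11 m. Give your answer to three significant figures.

Orbital distance: d = 18.2 AU = 2.723×10^12 m.
S = L/(4πd²) = 16.96 W m^-2.
The planet radiates to space at T_e = [S(1−α)/(4σ)]^(1/4) = 86.45 K.
For a single slab of emissivity ε, T_s⁴ = 2T_e⁴/(2−ε); thus T_s = 86.45·(1.285)^(1/4) = 92.04 K.
T_s − T_e = 92.04 − 86.45 = 5.585 K.

5.58 K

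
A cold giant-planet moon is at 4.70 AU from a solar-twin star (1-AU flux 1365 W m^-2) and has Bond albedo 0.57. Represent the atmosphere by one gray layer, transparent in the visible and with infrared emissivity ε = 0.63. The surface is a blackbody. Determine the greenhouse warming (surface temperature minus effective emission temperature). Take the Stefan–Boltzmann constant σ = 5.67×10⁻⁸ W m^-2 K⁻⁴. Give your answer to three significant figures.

10.3 kelvin

Flux at the orbit: S = 1365/(4.70)² = 61.79 W m^-2.
At the top of the atmosphere, σT_e⁴ = S(1−α)/4 = 6.643 W m^-2, giving T_e = 104.0 K.
The surface balance (absorbed SW + ε·downward IR = σT_s⁴) with T_a⁴ = T_s⁴/2 reduces to T_s = T_e·[2/(2−ε)]^¼ = 114.4 K.
T_s − T_e = 114.4 − 104.0 = 10.32 K.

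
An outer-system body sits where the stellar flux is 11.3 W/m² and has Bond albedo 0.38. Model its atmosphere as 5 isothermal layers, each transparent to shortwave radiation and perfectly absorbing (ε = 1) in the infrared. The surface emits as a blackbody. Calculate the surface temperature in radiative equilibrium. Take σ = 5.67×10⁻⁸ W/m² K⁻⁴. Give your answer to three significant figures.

Top-of-atmosphere balance: σT_e⁴ = S(1−α)/4 = 1.752 W/m² → T_e = 74.55 K.
Layer-by-layer balance gives σT_s⁴ = (N+1)σT_e⁴, so T_s = 6^¼·74.55 = 116.7 K.

117 K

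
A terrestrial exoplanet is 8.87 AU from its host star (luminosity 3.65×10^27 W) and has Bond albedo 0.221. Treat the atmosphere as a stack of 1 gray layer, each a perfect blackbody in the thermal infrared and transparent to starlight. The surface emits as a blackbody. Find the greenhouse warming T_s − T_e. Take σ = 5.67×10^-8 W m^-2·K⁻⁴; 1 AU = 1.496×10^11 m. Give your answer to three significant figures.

29.2 K

Orbital distance: d = 8.87 AU = 1.327×10^12 m.
Flux at the orbit: S = L/(4πd²) = 3.65×10^27/(4π·(1.33×10^12)²) = 165.0 W m^-2.
OLR = S(1−α)/4 = 32.13 W m^-2; the top layer radiates at T_e = 154.3 K.
T_s = (N+1)^(1/4)·T_e = 183.5 K.
Warming: T_s − T_e = 29.19 K.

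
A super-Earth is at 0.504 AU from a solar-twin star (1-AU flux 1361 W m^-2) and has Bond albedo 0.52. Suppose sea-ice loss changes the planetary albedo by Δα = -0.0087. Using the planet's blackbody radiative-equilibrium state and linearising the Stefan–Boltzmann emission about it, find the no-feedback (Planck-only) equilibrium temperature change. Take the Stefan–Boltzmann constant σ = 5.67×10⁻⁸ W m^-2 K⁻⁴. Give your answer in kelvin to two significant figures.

Irradiance scales as 1/d², so S = 1361 W m^-2 × (1/0.504)² = 5358 W m^-2.
Unperturbed T_e = [5358·(1−0.52)/(4σ)]^¼ = 326.3 K.
ΔF = −(S/4)Δα = −(5358/4)×(-0.0087) = 11.65 W m^-2.
Linearising σT⁴ gives d(σT⁴)/dT = 4σT_e³ = 7.881 W m^-2 per K.
ΔT₀ = ΔF/λ_P = 11.65/7.881 = 1.48 K.

1.5 K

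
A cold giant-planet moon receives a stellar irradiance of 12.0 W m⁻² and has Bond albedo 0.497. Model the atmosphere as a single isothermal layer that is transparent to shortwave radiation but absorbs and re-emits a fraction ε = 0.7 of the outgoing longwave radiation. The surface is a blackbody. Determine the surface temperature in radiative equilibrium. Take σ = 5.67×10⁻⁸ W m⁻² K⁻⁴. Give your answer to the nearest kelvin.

80 K

At the top of the atmosphere, σT_e⁴ = S(1−α)/4 = 1.509 W m⁻², giving T_e = 71.83 K.
The surface balance (absorbed SW + ε·downward IR = σT_s⁴) with T_a⁴ = T_s⁴/2 reduces to T_s = T_e·[2/(2−ε)]^¼ = 79.99 K.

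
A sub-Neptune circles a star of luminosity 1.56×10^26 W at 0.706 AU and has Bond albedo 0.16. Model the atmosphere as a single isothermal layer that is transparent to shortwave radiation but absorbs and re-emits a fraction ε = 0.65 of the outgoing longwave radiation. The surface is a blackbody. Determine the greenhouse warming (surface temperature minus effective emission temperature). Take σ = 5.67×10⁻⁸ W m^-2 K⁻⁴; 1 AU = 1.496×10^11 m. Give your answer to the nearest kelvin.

d = 0.706 × 1.496×10^11 m = 1.056×10^11 m.
Spreading L over a sphere of radius d: S = 1.56×10^26/(4π·1.06×10^11²) = 1113 W m^-2.
The planet radiates to space at T_e = [S(1−α)/(4σ)]^(1/4) = 253.4 K.
Surface balance with a leaky layer gives σT_s⁴ = σT_e⁴·2/(2−ε), so T_s = T_e·[2/(2−0.65)]^(1/4) = 279.5 K.
Greenhouse warming: T_s − T_e = 26.16 K.

26 K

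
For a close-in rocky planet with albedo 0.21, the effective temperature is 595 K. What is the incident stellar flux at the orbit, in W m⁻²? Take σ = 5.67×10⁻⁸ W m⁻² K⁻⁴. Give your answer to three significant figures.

36000 W m⁻²

Invert the energy balance for S: S = 4σT⁴/(1−α).
σT⁴ = 5.67×10⁻⁸·(595)⁴ = 7106 W m⁻².
S = 4·7106/0.79 = 35980 W m⁻².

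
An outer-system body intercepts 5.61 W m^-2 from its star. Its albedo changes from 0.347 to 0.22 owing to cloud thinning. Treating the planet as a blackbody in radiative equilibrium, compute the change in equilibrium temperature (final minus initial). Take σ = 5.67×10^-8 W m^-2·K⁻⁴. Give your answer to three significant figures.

With α = 0.347, T₁ = 63.40 K.
With α = 0.22, T₂ = 66.28 K.
Change: 66.28 − 63.40 = 2.880 K.

2.88 K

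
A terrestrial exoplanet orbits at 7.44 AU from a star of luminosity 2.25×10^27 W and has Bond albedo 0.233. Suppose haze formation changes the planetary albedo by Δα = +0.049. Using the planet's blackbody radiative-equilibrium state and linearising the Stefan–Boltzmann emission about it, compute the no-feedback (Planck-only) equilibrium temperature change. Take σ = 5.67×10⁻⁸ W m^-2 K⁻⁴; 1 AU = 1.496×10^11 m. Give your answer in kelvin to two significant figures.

d = 7.44 × 1.496×10^11 m = 1.113×10^12 m.
Flux at the orbit: S = L/(4πd²) = 2.25×10^27/(4π·(1.11×10^12)²) = 144.5 W m^-2.
Unperturbed T_e = [144.5·(1−0.233)/(4σ)]^¼ = 148.7 K.
ΔF = −(S/4)Δα = −(144.5/4)×(+0.049) = -1.771 W m^-2.
Linearising σT⁴ gives d(σT⁴)/dT = 4σT_e³ = 0.7456 W m^-2 per K.
ΔT₀ = ΔF/λ_P = -1.771/0.7456 = -2.37 K.

-2.4 kelvin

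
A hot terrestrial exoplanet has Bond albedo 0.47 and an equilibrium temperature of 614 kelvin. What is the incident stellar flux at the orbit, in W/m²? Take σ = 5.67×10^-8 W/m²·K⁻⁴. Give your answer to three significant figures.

From S(1−α)/4 = σT⁴: S = 4σT⁴/(1−α).
σT⁴ = 5.67×10⁻⁸·(614)⁴ = 8059 W/m².
So S = 4×8059/(1−0.47) = 60820 W/m².

60800 W/m²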